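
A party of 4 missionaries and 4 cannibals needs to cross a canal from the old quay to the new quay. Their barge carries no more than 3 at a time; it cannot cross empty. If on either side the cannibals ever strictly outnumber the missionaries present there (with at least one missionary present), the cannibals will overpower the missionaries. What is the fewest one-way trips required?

Counting alone: each trip to the new quay takes at most 3 across and each return brings at least 1 back, so after t trips out (and t−1 returns) at most 3t − (t−1) of the 8 are across; that first reaches 8 at t = 4, so at least 7 crossings are needed.
The safety rule pushes this higher. Following every safe sequence of crossings, the most of the 8 that can be at the new quay as the barge arrives there on crossing 7 is 7 — never all 8.
So no plan with fewer than 9 crossings exists, and this one achieves 9:
1. 2 cannibals → the new quay.  (the old quay: 4M 2C; the new quay: 0M 2C)
2. 1 cannibal ← the old quay.  (the old quay: 4M 3C; the new quay: 0M 1C)
3. 3 cannibals → the new quay.  (the old quay: 4M 0C; the new quay: 0M 4C)
4. 1 cannibal ← the old quay.  (the old quay: 4M 1C; the new quay: 0M 3C)
5. 3 missionaries → the new quay.  (the old quay: 1M 1C; the new quay: 3M 3C)
6. 1 missionary and 1 cannibal ← the old quay.  (the old quay: 2M 2C; the new quay: 2M 2C)
7. 2 missionaries → the new quay.  (the old quay: 0M 2C; the new quay: 4M 2C)
8. 1 cannibal ← the old quay.  (the old quay: 0M 3C; the new quay: 4M 1C)
9. 3 cannibals → the new quay.  (the old quay: 0M 0C; the new quay: 4M 4C)

9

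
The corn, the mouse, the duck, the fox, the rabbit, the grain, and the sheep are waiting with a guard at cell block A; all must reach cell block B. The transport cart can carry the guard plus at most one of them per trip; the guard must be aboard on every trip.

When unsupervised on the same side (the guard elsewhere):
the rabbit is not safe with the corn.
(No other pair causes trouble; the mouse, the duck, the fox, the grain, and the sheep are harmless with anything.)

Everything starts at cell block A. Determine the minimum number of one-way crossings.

Counting alone: the guard can take at most 1 across per trip to cell block B, so moving all 7 needs at least 7 loaded trips out, with a return between consecutive ones — at least 13 crossings.
The plan below uses exactly 13 crossings, so it is optimal:
1. Guard goes to cell block B with the corn.  [cell block A: the duck, the fox, the grain, the mouse, the rabbit, the sheep | cell block B: the corn]
2. Guard goes back to cell block A alone.  [cell block A: the duck, the fox, the grain, the mouse, the rabbit, the sheep | cell block B: the corn]
3. Guard goes to cell block B with the mouse.  [cell block A: the duck, the fox, the grain, the rabbit, the sheep | cell block B: the corn, the mouse]
4. Guard goes back to cell block A alone.  [cell block A: the duck, the fox, the grain, the rabbit, the sheep | cell block B: the corn, the mouse]
5. Guard goes to cell block B with the duck.  [cell block A: the fox, the grain, the rabbit, the sheep | cell block B: the corn, the duck, the mouse]
6. Guard goes back to cell block A alone.  [cell block A: the fox, the grain, the rabbit, the sheep | cell block B: the corn, the duck, the mouse]
7. Guard goes to cell block B with the fox.  [cell block A: the grain, the rabbit, the sheep | cell block B: the corn, the duck, the fox, the mouse]
8. Guard goes back to cell block A alone.  [cell block A: the grain, the rabbit, the sheep | cell block B: the corn, the duck, the fox, the mouse]
9. Guard goes to cell block B with the grain.  [cell block A: the rabbit, the sheep | cell block B: the corn, the duck, the fox, the grain, the mouse]
10. Guard goes back to cell block A alone.  [cell block A: the rabbit, the sheep | cell block B: the corn, the duck, the fox, the grain, the mouse]
11. Guard goes to cell block B with the sheep.  [cell block A: the rabbit | cell block B: the corn, the duck, the fox, the grain, the mouse, the sheep]
12. Guard goes back to cell block A alone.  [cell block A: the rabbit | cell block B: the corn, the duck, the fox, the grain, the mouse, the sheep]
13. Guard goes to cell block B with the rabbit.  [cell block A: — | cell block B: the corn, the duck, the fox, the grain, the mouse, the rabbit, the sheep]

13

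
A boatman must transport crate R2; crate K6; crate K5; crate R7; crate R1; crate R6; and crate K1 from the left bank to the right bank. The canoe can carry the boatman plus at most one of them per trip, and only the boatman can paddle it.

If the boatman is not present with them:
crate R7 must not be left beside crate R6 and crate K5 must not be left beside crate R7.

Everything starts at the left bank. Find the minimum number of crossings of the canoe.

Counting alone: the boatman can take at most 1 across per trip to the right bank, so moving all 7 needs at least 7 loaded trips out, with a return between consecutive ones — at least 13 crossings.
The safety rule pushes this higher. Following every safe sequence of crossings, the most of the 7 that can be at the right bank as the canoe arrives there on crossing 13 is 6 — never all 7.
So no plan with fewer than 15 crossings exists, and this one achieves 15:
1. Boatman goes to the right bank with crate R7.
2. Boatman goes back to the left bank alone.
3. Boatman goes to the right bank with crate R2.
4. Boatman goes back to the left bank alone.
5. Boatman goes to the right bank with crate K6.
6. Boatman goes back to the left bank alone.
7. Boatman goes to the right bank with crate K5.
8. Boatman goes back to the left bank with crate R7.
9. Boatman goes to the right bank with crate R6.
10. Boatman goes back to the left bank alone.
11. Boatman goes to the right bank with crate R1.
12. Boatman goes back to the left bank alone.
13. Boatman goes to the right bank with crate K1.
14. Boatman goes back to the left bank alone.
15. Boatman goes to the right bank with crate R7.

15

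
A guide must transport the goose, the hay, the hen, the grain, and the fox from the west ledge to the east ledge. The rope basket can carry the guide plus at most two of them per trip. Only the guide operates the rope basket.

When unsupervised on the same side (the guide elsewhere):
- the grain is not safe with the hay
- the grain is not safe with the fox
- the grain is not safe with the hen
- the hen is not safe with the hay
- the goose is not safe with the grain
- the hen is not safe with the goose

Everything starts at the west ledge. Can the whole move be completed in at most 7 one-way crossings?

Yes — this plan uses 7 crossings (≤ 7):
1. Guide goes to the east ledge with the grain and the hen.  [the west ledge: the fox, the goose, the hay | the east ledge: the grain, the hen]
2. Guide goes back to the west ledge with the hen.  [the west ledge: the fox, the goose, the hay, the hen | the east ledge: the grain]
3. Guide goes to the east ledge with the goose and the hay.  [the west ledge: the fox, the hen | the east ledge: the goose, the grain, the hay]
4. Guide goes back to the west ledge with the grain.  [the west ledge: the fox, the grain, the hen | the east ledge: the goose, the hay]
5. Guide goes to the east ledge with the fox and the hen.  [the west ledge: the grain | the east ledge: the fox, the goose, the hay, the hen]
6. Guide goes back to the west ledge with the hen.  [the west ledge: the grain, the hen | the east ledge: the fox, the goose, the hay]
7. Guide goes to the east ledge with the grain and the hen.  [the west ledge: — | the east ledge: the fox, the goose, the grain, the hay, the hen]

Yes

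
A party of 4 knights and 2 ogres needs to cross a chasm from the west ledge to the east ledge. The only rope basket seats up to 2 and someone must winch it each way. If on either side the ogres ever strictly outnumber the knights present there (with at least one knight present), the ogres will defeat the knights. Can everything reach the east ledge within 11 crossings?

Yes

Yes — this plan uses 9 crossings (≤ 11):
1. 2 ogres → the east ledge.  (the west ledge: 4K 0O; the east ledge: 0K 2O)
2. 1 ogre ← the west ledge.  (the west ledge: 4K 1O; the east ledge: 0K 1O)
3. 2 knights → the east ledge.  (the west ledge: 2K 1O; the east ledge: 2K 1O)
4. 1 ogre ← the west ledge.  (the west ledge: 2K 2O; the east ledge: 2K 0O)
5. 2 ogres → the east ledge.  (the west ledge: 2K 0O; the east ledge: 2K 2O)
6. 1 ogre ← the west ledge.  (the west ledge: 2K 1O; the east ledge: 2K 1O)
7. 1 knight and 1 ogre → the east ledge.  (the west ledge: 1K 0O; the east ledge: 3K 2O)
8. 1 ogre ← the west ledge.  (the west ledge: 1K 1O; the east ledge: 3K 1O)
9. 1 knight and 1 ogre → the east ledge.  (the west ledge: 0K 0O; the east ledge: 4K 2O)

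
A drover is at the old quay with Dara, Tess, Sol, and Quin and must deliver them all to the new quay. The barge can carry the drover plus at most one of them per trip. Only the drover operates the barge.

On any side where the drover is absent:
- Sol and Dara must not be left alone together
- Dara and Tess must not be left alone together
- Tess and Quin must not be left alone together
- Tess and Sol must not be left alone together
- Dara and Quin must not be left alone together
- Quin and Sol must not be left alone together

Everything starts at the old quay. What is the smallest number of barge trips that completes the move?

Whatever the first load, the items left behind include a forbidden pair without the drover. No opening move is safe, so no plan exists.

impossible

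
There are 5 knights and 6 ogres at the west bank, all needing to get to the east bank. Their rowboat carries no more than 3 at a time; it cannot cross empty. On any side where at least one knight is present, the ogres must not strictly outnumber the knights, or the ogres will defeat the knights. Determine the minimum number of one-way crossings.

The ogres already outnumber the knights at the west bank before anyone moves, so the starting position itself is disallowed.

impossible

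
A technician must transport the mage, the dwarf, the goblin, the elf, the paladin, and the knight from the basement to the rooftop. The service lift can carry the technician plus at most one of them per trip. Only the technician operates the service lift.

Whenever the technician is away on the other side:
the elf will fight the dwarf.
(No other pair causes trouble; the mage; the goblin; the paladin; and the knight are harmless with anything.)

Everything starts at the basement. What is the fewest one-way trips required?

11

Counting alone: the technician can take at most 1 across per trip to the rooftop, so moving all 6 needs at least 6 loaded trips out, with a return between consecutive ones — at least 11 crossings.
The plan below uses exactly 11 crossings, so it is optimal:
1. Technician goes to the rooftop with the dwarf.  [the basement: the elf, the goblin, the knight, the mage, the paladin | the rooftop: the dwarf]
2. Technician goes back to the basement alone.  [the basement: the elf, the goblin, the knight, the mage, the paladin | the rooftop: the dwarf]
3. Technician goes to the rooftop with the mage.  [the basement: the elf, the goblin, the knight, the paladin | the rooftop: the dwarf, the mage]
4. Technician goes back to the basement alone.  [the basement: the elf, the goblin, the knight, the paladin | the rooftop: the dwarf, the mage]
5. Technician goes to the rooftop with the goblin.  [the basement: the elf, the knight, the paladin | the rooftop: the dwarf, the goblin, the mage]
6. Technician goes back to the basement alone.  [the basement: the elf, the knight, the paladin | the rooftop: the dwarf, the goblin, the mage]
7. Technician goes to the rooftop with the paladin.  [the basement: the elf, the knight | the rooftop: the dwarf, the goblin, the mage, the paladin]
8. Technician goes back to the basement alone.  [the basement: the elf, the knight | the rooftop: the dwarf, the goblin, the mage, the paladin]
9. Technician goes to the rooftop with the knight.  [the basement: the elf | the rooftop: the dwarf, the goblin, the knight, the mage, the paladin]
10. Technician goes back to the basement alone.  [the basement: the elf | the rooftop: the dwarf, the goblin, the knight, the mage, the paladin]
11. Technician goes to the rooftop with the elf.  [the basement: — | the rooftop: the dwarf, the elf, the goblin, the knight, the mage, the paladin]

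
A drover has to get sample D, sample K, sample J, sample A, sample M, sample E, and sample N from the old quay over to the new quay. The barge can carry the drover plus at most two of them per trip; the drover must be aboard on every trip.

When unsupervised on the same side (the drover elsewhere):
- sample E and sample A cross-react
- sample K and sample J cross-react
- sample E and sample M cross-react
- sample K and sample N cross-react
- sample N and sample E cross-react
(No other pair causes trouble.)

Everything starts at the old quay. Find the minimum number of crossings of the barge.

Counting alone: the drover can take at most 2 across per trip to the new quay, so moving all 7 needs at least 4 loaded trips out, with a return between consecutive ones — at least 7 crossings.
The safety rule pushes this higher. Following every safe sequence of crossings, the most of the 7 that can be at the new quay as the barge arrives there on crossing 7 is 6 — never all 7.
So no plan with fewer than 9 crossings exists, and this one achieves 9:
1. Drover goes to the new quay with sample E and sample K.  [the old quay: sample A, sample D, sample J, sample M, sample N | the new quay: sample E, sample K]
2. Drover goes back to the old quay alone.  [the old quay: sample A, sample D, sample J, sample M, sample N | the new quay: sample E, sample K]
3. Drover goes to the new quay with sample D.  [the old quay: sample A, sample J, sample M, sample N | the new quay: sample D, sample E, sample K]
4. Drover goes back to the old quay alone.  [the old quay: sample A, sample J, sample M, sample N | the new quay: sample D, sample E, sample K]
5. Drover goes to the new quay with sample A and sample J.  [the old quay: sample M, sample N | the new quay: sample A, sample D, sample E, sample J, sample K]
6. Drover goes back to the old quay with sample E and sample K.  [the old quay: sample E, sample K, sample M, sample N | the new quay: sample A, sample D, sample J]
7. Drover goes to the new quay with sample M and sample N.  [the old quay: sample E, sample K | the new quay: sample A, sample D, sample J, sample M, sample N]
8. Drover goes back to the old quay alone.  [the old quay: sample E, sample K | the new quay: sample A, sample D, sample J, sample M, sample N]
9. Drover goes to the new quay with sample E and sample K.  [the old quay: — | the new quay: sample A, sample D, sample E, sample J, sample K, sample M, sample N]

9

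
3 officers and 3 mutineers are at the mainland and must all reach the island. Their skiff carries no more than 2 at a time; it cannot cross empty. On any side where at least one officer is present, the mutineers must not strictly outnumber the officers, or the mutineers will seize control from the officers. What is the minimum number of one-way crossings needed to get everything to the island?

11

Counting alone: each trip to the island takes at most 2 across and each return brings at least 1 back, so after t trips out (and t−1 returns) at most 2t − (t−1) of the 6 are across; that first reaches 6 at t = 5, so at least 9 crossings are needed.
The safety rule pushes this higher. Following every safe sequence of crossings, the most of the 6 that can be at the island as the skiff arrives there on crossing 9 is 5 — never all 6.
So no plan with fewer than 11 crossings exists, and this one achieves 11:
1. 2 mutineers → the island.  (the mainland: 3O 1M; the island: 0O 2M)
2. 1 mutineer ← the mainland.  (the mainland: 3O 2M; the island: 0O 1M)
3. 2 mutineers → the island.  (the mainland: 3O 0M; the island: 0O 3M)
4. 1 mutineer ← the mainland.  (the mainland: 3O 1M; the island: 0O 2M)
5. 2 officers → the island.  (the mainland: 1O 1M; the island: 2O 2M)
6. 1 officer and 1 mutineer ← the mainland.  (the mainland: 2O 2M; the island: 1O 1M)
7. 2 officers → the island.  (the mainland: 0O 2M; the island: 3O 1M)
8. 1 mutineer ← the mainland.  (the mainland: 0O 3M; the island: 3O 0M)
9. 2 mutineers → the island.  (the mainland: 0O 1M; the island: 3O 2M)
10. 1 mutineer ← the mainland.  (the mainland: 0O 2M; the island: 3O 1M)
11. 2 mutineers → the island.  (the mainland: 0O 0M; the island: 3O 3M)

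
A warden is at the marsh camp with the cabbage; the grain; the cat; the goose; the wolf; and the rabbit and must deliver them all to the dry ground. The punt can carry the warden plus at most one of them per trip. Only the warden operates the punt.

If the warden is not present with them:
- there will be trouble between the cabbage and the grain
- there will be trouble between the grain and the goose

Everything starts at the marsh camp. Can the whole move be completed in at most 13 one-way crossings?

Yes

Yes — this plan uses 13 crossings (≤ 13):
1. Warden goes to the dry ground with the grain.  [the marsh camp: the cabbage, the cat, the goose, the rabbit, the wolf | the dry ground: the grain]
2. Warden goes back to the marsh camp alone.  [the marsh camp: the cabbage, the cat, the goose, the rabbit, the wolf | the dry ground: the grain]
3. Warden goes to the dry ground with the cabbage.  [the marsh camp: the cat, the goose, the rabbit, the wolf | the dry ground: the cabbage, the grain]
4. Warden goes back to the marsh camp with the grain.  [the marsh camp: the cat, the goose, the grain, the rabbit, the wolf | the dry ground: the cabbage]
5. Warden goes to the dry ground with the goose.  [the marsh camp: the cat, the grain, the rabbit, the wolf | the dry ground: the cabbage, the goose]
6. Warden goes back to the marsh camp alone.  [the marsh camp: the cat, the grain, the rabbit, the wolf | the dry ground: the cabbage, the goose]
7. Warden goes to the dry ground with the cat.  [the marsh camp: the grain, the rabbit, the wolf | the dry ground: the cabbage, the cat, the goose]
8. Warden goes back to the marsh camp alone.  [the marsh camp: the grain, the rabbit, the wolf | the dry ground: the cabbage, the cat, the goose]
9. Warden goes to the dry ground with the wolf.  [the marsh camp: the grain, the rabbit | the dry ground: the cabbage, the cat, the goose, the wolf]
10. Warden goes back to the marsh camp alone.  [the marsh camp: the grain, the rabbit | the dry ground: the cabbage, the cat, the goose, the wolf]
11. Warden goes to the dry ground with the rabbit.  [the marsh camp: the grain | the dry ground: the cabbage, the cat, the goose, the rabbit, the wolf]
12. Warden goes back to the marsh camp alone.  [the marsh camp: the grain | the dry ground: the cabbage, the cat, the goose, the rabbit, the wolf]
13. Warden goes to the dry ground with the grain.  [the marsh camp: — | the dry ground: the cabbage, the cat, the goose, the grain, the rabbit, the wolf]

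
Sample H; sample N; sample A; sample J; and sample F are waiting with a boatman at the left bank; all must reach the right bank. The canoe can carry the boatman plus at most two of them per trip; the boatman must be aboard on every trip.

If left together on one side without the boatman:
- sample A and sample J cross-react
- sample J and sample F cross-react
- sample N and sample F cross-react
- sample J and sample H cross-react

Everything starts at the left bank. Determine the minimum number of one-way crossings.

Counting alone: the boatman can take at most 2 across per trip to the right bank, so moving all 5 needs at least 3 loaded trips out, with a return between consecutive ones — at least 5 crossings.
The plan below uses exactly 5 crossings, so it is optimal:
1. Boatman goes to the right bank with sample J and sample N.  [the left bank: sample A, sample F, sample H | the right bank: sample J, sample N]
2. Boatman goes back to the left bank alone.  [the left bank: sample A, sample F, sample H | the right bank: sample J, sample N]
3. Boatman goes to the right bank with sample A and sample H.  [the left bank: sample F | the right bank: sample A, sample H, sample J, sample N]
4. Boatman goes back to the left bank with sample J.  [the left bank: sample F, sample J | the right bank: sample A, sample H, sample N]
5. Boatman goes to the right bank with sample F and sample J.  [the left bank: — | the right bank: sample A, sample F, sample H, sample J, sample N]

5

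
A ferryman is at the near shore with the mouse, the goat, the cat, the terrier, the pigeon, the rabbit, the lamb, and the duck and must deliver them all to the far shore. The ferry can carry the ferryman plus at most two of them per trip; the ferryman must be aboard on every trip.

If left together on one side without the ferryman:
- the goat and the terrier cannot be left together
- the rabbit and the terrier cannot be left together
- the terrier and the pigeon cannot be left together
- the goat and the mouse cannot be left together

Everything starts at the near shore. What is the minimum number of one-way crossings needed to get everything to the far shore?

9

Counting alone: the ferryman can take at most 2 across per trip to the far shore, so moving all 8 needs at least 4 loaded trips out, with a return between consecutive ones — at least 7 crossings.
The safety rule pushes this higher. Following every safe sequence of crossings, the most of the 8 that can be at the far shore as the ferry arrives there on crossing 7 is 7 — never all 8.
So no plan with fewer than 9 crossings exists, and this one achieves 9:
1. Ferryman goes to the far shore with the mouse and the terrier.  [the near shore: the cat, the duck, the goat, the lamb, the pigeon, the rabbit | the far shore: the mouse, the terrier]
2. Ferryman goes back to the near shore alone.  [the near shore: the cat, the duck, the goat, the lamb, the pigeon, the rabbit | the far shore: the mouse, the terrier]
3. Ferryman goes to the far shore with the cat.  [the near shore: the duck, the goat, the lamb, the pigeon, the rabbit | the far shore: the cat, the mouse, the terrier]
4. Ferryman goes back to the near shore alone.  [the near shore: the duck, the goat, the lamb, the pigeon, the rabbit | the far shore: the cat, the mouse, the terrier]
5. Ferryman goes to the far shore with the duck and the lamb.  [the near shore: the goat, the pigeon, the rabbit | the far shore: the cat, the duck, the lamb, the mouse, the terrier]
6. Ferryman goes back to the near shore alone.  [the near shore: the goat, the pigeon, the rabbit | the far shore: the cat, the duck, the lamb, the mouse, the terrier]
7. Ferryman goes to the far shore with the pigeon and the rabbit.  [the near shore: the goat | the far shore: the cat, the duck, the lamb, the mouse, the pigeon, the rabbit, the terrier]
8. Ferryman goes back to the near shore with the terrier.  [the near shore: the goat, the terrier | the far shore: the cat, the duck, the lamb, the mouse, the pigeon, the rabbit]
9. Ferryman goes to the far shore with the goat and the terrier.  [the near shore: — | the far shore: the cat, the duck, the goat, the lamb, the mouse, the pigeon, the rabbit, the terrier]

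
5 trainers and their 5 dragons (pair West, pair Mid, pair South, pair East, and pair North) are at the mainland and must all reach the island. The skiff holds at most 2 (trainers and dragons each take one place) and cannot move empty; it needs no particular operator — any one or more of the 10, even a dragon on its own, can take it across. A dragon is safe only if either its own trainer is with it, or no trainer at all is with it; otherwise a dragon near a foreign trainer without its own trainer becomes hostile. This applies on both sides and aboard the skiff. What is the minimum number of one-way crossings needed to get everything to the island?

impossible

Following every safe sequence of crossings from the start, the most of the 10 that can be at the island as the skiff arrives there on crossings 1, 3, 5, 7 is 2, 3, 4, 5 respectively; the best ever achieved is 5 of 10.
From crossing 9 on, no configuration arises that was not already reachable earlier: only 82 distinct safe configurations (who is on which side, and where the skiff is) can ever be reached, none of them has everyone across, and every continuation just revisits them. So no valid plan exists.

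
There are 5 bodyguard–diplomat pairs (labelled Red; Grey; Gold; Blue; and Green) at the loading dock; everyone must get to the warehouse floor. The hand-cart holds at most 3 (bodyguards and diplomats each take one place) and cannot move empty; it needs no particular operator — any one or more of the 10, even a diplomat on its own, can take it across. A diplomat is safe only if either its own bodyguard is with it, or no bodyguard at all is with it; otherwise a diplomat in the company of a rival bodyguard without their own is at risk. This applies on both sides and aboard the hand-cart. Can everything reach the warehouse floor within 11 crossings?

Yes

Yes — this plan uses 11 crossings (≤ 11):
1. bodyguard Red and diplomat Red cross → the warehouse floor.
2. bodyguard Red crosses ← the loading dock.
3. diplomat Blue, diplomat Gold, and diplomat Grey cross → the warehouse floor.
4. diplomat Red crosses ← the loading dock.
5. bodyguard Blue, bodyguard Gold, and bodyguard Grey cross → the warehouse floor.
6. bodyguard Grey and diplomat Grey cross ← the loading dock.
7. bodyguard Green, bodyguard Grey, and bodyguard Red cross → the warehouse floor.
8. diplomat Gold crosses ← the loading dock.
9. diplomat Grey and diplomat Red cross → the warehouse floor.
10. diplomat Red crosses ← the loading dock.
11. diplomat Gold, diplomat Green, and diplomat Red cross → the warehouse floor.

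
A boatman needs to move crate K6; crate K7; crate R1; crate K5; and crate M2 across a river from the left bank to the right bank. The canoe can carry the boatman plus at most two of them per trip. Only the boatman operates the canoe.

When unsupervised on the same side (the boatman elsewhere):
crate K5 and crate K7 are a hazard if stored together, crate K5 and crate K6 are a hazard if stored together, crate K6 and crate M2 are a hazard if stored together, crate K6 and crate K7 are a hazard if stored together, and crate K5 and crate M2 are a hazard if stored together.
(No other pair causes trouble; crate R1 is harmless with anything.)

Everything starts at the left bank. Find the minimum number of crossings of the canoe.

Counting alone: the boatman can take at most 2 across per trip to the right bank, so moving all 5 needs at least 3 loaded trips out, with a return between consecutive ones — at least 5 crossings.
The safety rule pushes this higher. Following every safe sequence of crossings, the most of the 5 that can be at the right bank as the canoe arrives there on crossing 5 is 4 — never all 5.
So no plan with fewer than 7 crossings exists, and this one achieves 7:
1. Boatman goes to the right bank with crate K5 and crate K6.
2. Boatman goes back to the left bank with crate K6.
3. Boatman goes to the right bank with crate K6 and crate R1.
4. Boatman goes back to the left bank with crate K6.
5. Boatman goes to the right bank with crate K7 and crate M2.
6. Boatman goes back to the left bank with crate K5.
7. Boatman goes to the right bank with crate K5 and crate K6.

7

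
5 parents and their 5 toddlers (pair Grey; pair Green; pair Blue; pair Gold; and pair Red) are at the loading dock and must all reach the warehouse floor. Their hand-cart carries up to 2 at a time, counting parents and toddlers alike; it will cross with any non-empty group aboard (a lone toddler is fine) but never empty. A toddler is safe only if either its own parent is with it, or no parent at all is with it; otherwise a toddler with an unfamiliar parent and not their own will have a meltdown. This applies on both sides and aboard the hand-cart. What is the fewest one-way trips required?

Following every safe sequence of crossings from the start, the most of the 10 that can be at the warehouse floor as the hand-cart arrives there on crossings 1, 3, 5, 7 is 2, 3, 4, 5 respectively; the best ever achieved is 5 of 10.
From crossing 9 on, no configuration arises that was not already reachable earlier: only 82 distinct safe configurations (who is on which side, and where the hand-cart is) can ever be reached, none of them has everyone across, and every continuation just revisits them. So no valid plan exists.

impossible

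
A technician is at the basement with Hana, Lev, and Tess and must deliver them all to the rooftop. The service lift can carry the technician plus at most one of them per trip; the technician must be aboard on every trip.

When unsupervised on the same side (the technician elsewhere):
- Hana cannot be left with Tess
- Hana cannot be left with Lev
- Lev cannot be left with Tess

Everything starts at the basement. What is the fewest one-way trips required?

impossible

Whatever the first load, the items left behind include a forbidden pair without the technician. No opening move is safe, so no plan exists.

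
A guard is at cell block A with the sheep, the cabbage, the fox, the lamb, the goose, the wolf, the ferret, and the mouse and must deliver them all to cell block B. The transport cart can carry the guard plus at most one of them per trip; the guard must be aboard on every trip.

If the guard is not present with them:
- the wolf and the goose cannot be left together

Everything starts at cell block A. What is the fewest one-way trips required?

Counting alone: the guard can take at most 1 across per trip to cell block B, so moving all 8 needs at least 8 loaded trips out, with a return between consecutive ones — at least 15 crossings.
The plan below uses exactly 15 crossings, so it is optimal:
1. Guard goes to cell block B with the goose.  [cell block A: the cabbage, the ferret, the fox, the lamb, the mouse, the sheep, the wolf | cell block B: the goose]
2. Guard goes back to cell block A alone.  [cell block A: the cabbage, the ferret, the fox, the lamb, the mouse, the sheep, the wolf | cell block B: the goose]
3. Guard goes to cell block B with the sheep.  [cell block A: the cabbage, the ferret, the fox, the lamb, the mouse, the wolf | cell block B: the goose, the sheep]
4. Guard goes back to cell block A alone.  [cell block A: the cabbage, the ferret, the fox, the lamb, the mouse, the wolf | cell block B: the goose, the sheep]
5. Guard goes to cell block B with the cabbage.  [cell block A: the ferret, the fox, the lamb, the mouse, the wolf | cell block B: the cabbage, the goose, the sheep]
6. Guard goes back to cell block A alone.  [cell block A: the ferret, the fox, the lamb, the mouse, the wolf | cell block B: the cabbage, the goose, the sheep]
7. Guard goes to cell block B with the fox.  [cell block A: the ferret, the lamb, the mouse, the wolf | cell block B: the cabbage, the fox, the goose, the sheep]
8. Guard goes back to cell block A alone.  [cell block A: the ferret, the lamb, the mouse, the wolf | cell block B: the cabbage, the fox, the goose, the sheep]
9. Guard goes to cell block B with the lamb.  [cell block A: the ferret, the mouse, the wolf | cell block B: the cabbage, the fox, the goose, the lamb, the sheep]
10. Guard goes back to cell block A alone.  [cell block A: the ferret, the mouse, the wolf | cell block B: the cabbage, the fox, the goose, the lamb, the sheep]
11. Guard goes to cell block B with the ferret.  [cell block A: the mouse, the wolf | cell block B: the cabbage, the ferret, the fox, the goose, the lamb, the sheep]
12. Guard goes back to cell block A alone.  [cell block A: the mouse, the wolf | cell block B: the cabbage, the ferret, the fox, the goose, the lamb, the sheep]
13. Guard goes to cell block B with the mouse.  [cell block A: the wolf | cell block B: the cabbage, the ferret, the fox, the goose, the lamb, the mouse, the sheep]
14. Guard goes back to cell block A alone.  [cell block A: the wolf | cell block B: the cabbage, the ferret, the fox, the goose, the lamb, the mouse, the sheep]
15. Guard goes to cell block B with the wolf.  [cell block A: — | cell block B: the cabbage, the ferret, the fox, the goose, the lamb, the mouse, the sheep, the wolf]

15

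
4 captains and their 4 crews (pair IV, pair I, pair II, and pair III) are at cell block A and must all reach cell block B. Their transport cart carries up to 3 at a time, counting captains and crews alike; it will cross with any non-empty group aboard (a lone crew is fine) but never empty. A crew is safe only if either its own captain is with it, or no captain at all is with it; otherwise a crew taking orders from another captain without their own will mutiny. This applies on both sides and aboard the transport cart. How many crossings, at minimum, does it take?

9

Counting alone: each trip to cell block B takes at most 3 across and each return brings at least 1 back, so after t trips out (and t−1 returns) at most 3t − (t−1) of the 8 are across; that first reaches 8 at t = 4, so at least 7 crossings are needed.
The safety rule pushes this higher. Following every safe sequence of crossings, the most of the 8 that can be at cell block B as the transport cart arrives there on crossing 7 is 7 — never all 8.
So no plan with fewer than 9 crossings exists, and this one achieves 9:
1. captain IV and crew IV cross → cell block B.
2. captain IV crosses ← cell block A.
3. captain I, captain IV, and crew I cross → cell block B.
4. captain IV and crew IV cross ← cell block A.
5. captain II, captain III, and captain IV cross → cell block B.
6. crew I crosses ← cell block A.
7. crew I and crew IV cross → cell block B.
8. crew IV crosses ← cell block A.
9. crew II, crew III, and crew IV cross → cell block B.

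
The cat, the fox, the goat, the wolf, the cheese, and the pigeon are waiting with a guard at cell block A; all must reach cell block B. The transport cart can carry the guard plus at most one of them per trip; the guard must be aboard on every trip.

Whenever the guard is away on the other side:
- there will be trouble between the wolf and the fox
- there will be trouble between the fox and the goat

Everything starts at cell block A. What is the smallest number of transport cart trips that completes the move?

13

Counting alone: the guard can take at most 1 across per trip to cell block B, so moving all 6 needs at least 6 loaded trips out, with a return between consecutive ones — at least 11 crossings.
The safety rule pushes this higher. Following every safe sequence of crossings, the most of the 6 that can be at cell block B as the transport cart arrives there on crossing 11 is 5 — never all 6.
So no plan with fewer than 13 crossings exists, and this one achieves 13:
1. Guard goes to cell block B with the fox.
2. Guard goes back to cell block A alone.
3. Guard goes to cell block B with the cat.
4. Guard goes back to cell block A alone.
5. Guard goes to cell block B with the goat.
6. Guard goes back to cell block A with the fox.
7. Guard goes to cell block B with the wolf.
8. Guard goes back to cell block A alone.
9. Guard goes to cell block B with the cheese.
10. Guard goes back to cell block A alone.
11. Guard goes to cell block B with the pigeon.
12. Guard goes back to cell block A alone.
13. Guard goes to cell block B with the fox.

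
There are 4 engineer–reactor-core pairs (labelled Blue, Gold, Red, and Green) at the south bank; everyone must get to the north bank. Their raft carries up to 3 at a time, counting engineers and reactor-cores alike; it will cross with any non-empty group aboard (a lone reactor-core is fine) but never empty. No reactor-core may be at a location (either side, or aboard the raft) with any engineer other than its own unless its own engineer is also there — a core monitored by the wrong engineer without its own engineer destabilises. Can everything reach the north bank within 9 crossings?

Yes — this plan uses 9 crossings (≤ 9):
1. engineer Blue and reactor-core Blue cross → the north bank.
2. engineer Blue crosses ← the south bank.
3. engineer Blue, engineer Gold, and reactor-core Gold cross → the north bank.
4. engineer Blue and reactor-core Blue cross ← the south bank.
5. engineer Blue, engineer Green, and engineer Red cross → the north bank.
6. reactor-core Gold crosses ← the south bank.
7. reactor-core Blue and reactor-core Gold cross → the north bank.
8. reactor-core Blue crosses ← the south bank.
9. reactor-core Blue, reactor-core Green, and reactor-core Red cross → the north bank.

Yes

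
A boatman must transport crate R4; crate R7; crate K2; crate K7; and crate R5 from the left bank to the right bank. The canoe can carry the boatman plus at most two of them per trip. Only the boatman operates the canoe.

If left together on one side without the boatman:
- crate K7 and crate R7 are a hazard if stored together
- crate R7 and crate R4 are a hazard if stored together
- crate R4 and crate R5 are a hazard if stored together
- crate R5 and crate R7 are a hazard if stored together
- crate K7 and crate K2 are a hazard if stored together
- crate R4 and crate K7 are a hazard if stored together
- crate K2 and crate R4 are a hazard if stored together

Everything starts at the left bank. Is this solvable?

No

Whatever the first load, the items left behind include a forbidden pair without the boatman. No opening move is safe, so no plan exists.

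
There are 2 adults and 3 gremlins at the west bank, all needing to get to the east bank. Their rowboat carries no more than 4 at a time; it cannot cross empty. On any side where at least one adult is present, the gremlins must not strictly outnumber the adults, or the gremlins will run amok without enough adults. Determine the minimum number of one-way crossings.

The gremlins already outnumber the adults at the west bank before anyone moves, so the starting position itself is disallowed.

impossible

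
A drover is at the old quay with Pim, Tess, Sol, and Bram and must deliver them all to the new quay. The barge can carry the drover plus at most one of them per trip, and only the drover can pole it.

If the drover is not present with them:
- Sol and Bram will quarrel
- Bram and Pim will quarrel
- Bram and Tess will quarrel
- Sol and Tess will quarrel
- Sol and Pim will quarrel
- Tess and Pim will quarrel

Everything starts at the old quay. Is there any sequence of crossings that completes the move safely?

No

Whatever the first load, the items left behind include a forbidden pair without the drover. No opening move is safe, so no plan exists.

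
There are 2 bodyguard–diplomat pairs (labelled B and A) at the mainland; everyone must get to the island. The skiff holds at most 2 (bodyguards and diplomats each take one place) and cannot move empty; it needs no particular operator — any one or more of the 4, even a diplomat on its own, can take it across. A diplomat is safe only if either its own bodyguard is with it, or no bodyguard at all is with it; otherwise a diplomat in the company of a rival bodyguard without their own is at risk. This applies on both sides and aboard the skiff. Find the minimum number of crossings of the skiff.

Counting alone: each trip to the island takes at most 2 across and each return brings at least 1 back, so after t trips out (and t−1 returns) at most 2t − (t−1) of the 4 are across; that first reaches 4 at t = 3, so at least 5 crossings are needed.
The plan below uses exactly 5 crossings, so it is optimal:
1. bodyguard B and diplomat B cross → the island.
2. bodyguard B crosses ← the mainland.
3. bodyguard A and bodyguard B cross → the island.
4. bodyguard A crosses ← the mainland.
5. bodyguard A and diplomat A cross → the island.

5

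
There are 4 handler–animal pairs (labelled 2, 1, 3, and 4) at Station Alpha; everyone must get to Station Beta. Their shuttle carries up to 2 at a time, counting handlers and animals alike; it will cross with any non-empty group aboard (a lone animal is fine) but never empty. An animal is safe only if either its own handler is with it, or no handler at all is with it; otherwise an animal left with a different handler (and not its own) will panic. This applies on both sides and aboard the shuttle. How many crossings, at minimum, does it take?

impossible

Following every safe sequence of crossings from the start, the most of the 8 that can be at Station Beta as the shuttle arrives there on crossings 1, 3, 5 is 2, 3, 4 respectively; the best ever achieved is 4 of 8.
From crossing 7 on, no configuration arises that was not already reachable earlier: only 44 distinct safe configurations (who is on which side, and where the shuttle is) can ever be reached, none of them has everyone across, and every continuation just revisits them. So no valid plan exists.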